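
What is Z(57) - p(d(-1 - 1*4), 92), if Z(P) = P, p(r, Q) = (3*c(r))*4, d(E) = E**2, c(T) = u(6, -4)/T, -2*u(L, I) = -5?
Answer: 279/5 ≈ 55.800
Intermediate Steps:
u(L, I) = 5/2 (u(L, I) = -1/2*(-5) = 5/2)
c(T) = 5/(2*T)
p(r, Q) = 30/r (p(r, Q) = (3*(5/(2*r)))*4 = (15/(2*r))*4 = 30/r)
Z(57) - p(d(-1 - 1*4), 92) = 57 - 30/((-1 - 1*4)**2) = 57 - 30/((-1 - 4)**2) = 57 - 30/((-5)**2) = 57 - 30/25 = 57 - 1*6/5 = 57 - 6/5 = 279/5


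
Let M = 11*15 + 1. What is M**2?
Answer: 27556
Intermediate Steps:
M = 166 (M = 165 + 1 = 166)
M**2 = 166**2 = 27556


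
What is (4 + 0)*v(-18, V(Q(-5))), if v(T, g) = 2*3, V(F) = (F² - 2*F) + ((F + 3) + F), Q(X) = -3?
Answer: 24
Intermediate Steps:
V(F) = 3 + F² (V(F) = (F² - 2*F) + ((3 + F) + F) = (F² - 2*F) + (3 + 2*F) = 3 + F²)
v(T, g) = 6
(4 + 0)*v(-18, V(Q(-5))) = (4 + 0)*6 = 4*6 = 24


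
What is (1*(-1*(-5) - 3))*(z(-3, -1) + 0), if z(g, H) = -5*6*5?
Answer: -300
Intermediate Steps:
z(g, H) = -150 (z(g, H) = -30*5 = -150)
(1*(-1*(-5) - 3))*(z(-3, -1) + 0) = (1*(-1*(-5) - 3))*(-150 + 0) = (1*(5 - 3))*(-150) = (1*2)*(-150) = 2*(-150) = -300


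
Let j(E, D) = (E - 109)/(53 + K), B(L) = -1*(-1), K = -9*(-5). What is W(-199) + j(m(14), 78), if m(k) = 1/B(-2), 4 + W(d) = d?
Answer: -10001/49 ≈ -204.10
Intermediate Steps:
K = 45
W(d) = -4 + d
B(L) = 1
m(k) = 1 (m(k) = 1/1 = 1)
j(E, D) = -109/98 + E/98 (j(E, D) = (E - 109)/(53 + 45) = (-109 + E)/98 = (-109 + E)*(1/98) = -109/98 + E/98)
W(-199) + j(m(14), 78) = (-4 - 199) + (-109/98 + (1/98)*1) = -203 + (-109/98 + 1/98) = -203 - 54/49 = -10001/49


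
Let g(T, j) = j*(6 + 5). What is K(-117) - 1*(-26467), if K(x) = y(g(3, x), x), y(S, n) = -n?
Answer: 26584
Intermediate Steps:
g(T, j) = 11*j (g(T, j) = j*11 = 11*j)
K(x) = -x
K(-117) - 1*(-26467) = -1*(-117) - 1*(-26467) = 117 + 26467 = 26584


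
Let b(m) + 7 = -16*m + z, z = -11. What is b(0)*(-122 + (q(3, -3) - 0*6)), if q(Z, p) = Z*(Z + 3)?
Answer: 1872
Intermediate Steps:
q(Z, p) = Z*(3 + Z)
b(m) = -18 - 16*m (b(m) = -7 + (-16*m - 11) = -7 + (-11 - 16*m) = -18 - 16*m)
b(0)*(-122 + (q(3, -3) - 0*6)) = (-18 - 16*0)*(-122 + (3*(3 + 3) - 0*6)) = (-18 + 0)*(-122 + (3*6 - 6*0)) = -18*(-122 + (18 + 0)) = -18*(-122 + 18) = -18*(-104) = 1872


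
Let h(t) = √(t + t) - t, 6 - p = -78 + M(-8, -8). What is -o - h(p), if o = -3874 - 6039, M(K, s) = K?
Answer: 10005 - 2*√46 ≈ 9991.4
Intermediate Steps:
o = -9913
p = 92 (p = 6 - (-78 - 8) = 6 - 1*(-86) = 6 + 86 = 92)
h(t) = -t + √2*√t (h(t) = √(2*t) - t = √2*√t - t = -t + √2*√t)
-o - h(p) = -1*(-9913) - (-1*92 + √2*√92) = 9913 - (-92 + √2*(2*√23)) = 9913 - (-92 + 2*√46) = 9913 + (92 - 2*√46) = 10005 - 2*√46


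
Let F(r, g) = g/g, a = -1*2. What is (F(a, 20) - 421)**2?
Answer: 176400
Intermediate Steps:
a = -2
F(r, g) = 1
(F(a, 20) - 421)**2 = (1 - 421)**2 = (-420)**2 = 176400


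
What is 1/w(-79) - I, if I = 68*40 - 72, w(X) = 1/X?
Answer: -2727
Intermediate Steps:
I = 2648 (I = 2720 - 72 = 2648)
1/w(-79) - I = 1/(1/(-79)) - 1*2648 = 1/(-1/79) - 2648 = -79 - 2648 = -2727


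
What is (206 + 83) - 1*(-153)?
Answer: 442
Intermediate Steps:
(206 + 83) - 1*(-153) = 289 + 153 = 442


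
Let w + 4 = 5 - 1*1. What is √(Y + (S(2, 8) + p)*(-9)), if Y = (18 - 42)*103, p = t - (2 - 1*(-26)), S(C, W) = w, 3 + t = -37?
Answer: 2*I*√465 ≈ 43.128*I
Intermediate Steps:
t = -40 (t = -3 - 37 = -40)
w = 0 (w = -4 + (5 - 1*1) = -4 + (5 - 1) = -4 + 4 = 0)
S(C, W) = 0
p = -68 (p = -40 - (2 - 1*(-26)) = -40 - (2 + 26) = -40 - 1*28 = -40 - 28 = -68)
Y = -2472 (Y = -24*103 = -2472)
√(Y + (S(2, 8) + p)*(-9)) = √(-2472 + (0 - 68)*(-9)) = √(-2472 - 68*(-9)) = √(-2472 + 612) = √(-1860) = 2*I*√465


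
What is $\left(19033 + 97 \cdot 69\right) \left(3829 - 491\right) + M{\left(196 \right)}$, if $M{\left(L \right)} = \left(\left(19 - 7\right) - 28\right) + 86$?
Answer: $85873458$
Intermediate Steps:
$M{\left(L \right)} = 70$ ($M{\left(L \right)} = \left(12 - 28\right) + 86 = -16 + 86 = 70$)
$\left(19033 + 97 \cdot 69\right) \left(3829 - 491\right) + M{\left(196 \right)} = \left(19033 + 97 \cdot 69\right) \left(3829 - 491\right) + 70 = \left(19033 + 6693\right) 3338 + 70 = 25726 \cdot 3338 + 70 = 85873388 + 70 = 85873458$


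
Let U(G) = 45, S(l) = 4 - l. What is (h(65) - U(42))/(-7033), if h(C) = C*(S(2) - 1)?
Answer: -20/7033 ≈ -0.0028437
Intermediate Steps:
h(C) = C (h(C) = C*((4 - 1*2) - 1) = C*((4 - 2) - 1) = C*(2 - 1) = C*1 = C)
(h(65) - U(42))/(-7033) = (65 - 1*45)/(-7033) = (65 - 45)*(-1/7033) = 20*(-1/7033) = -20/7033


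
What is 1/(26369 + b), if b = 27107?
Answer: 1/53476 ≈ 1.8700e-5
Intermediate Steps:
1/(26369 + b) = 1/(26369 + 27107) = 1/53476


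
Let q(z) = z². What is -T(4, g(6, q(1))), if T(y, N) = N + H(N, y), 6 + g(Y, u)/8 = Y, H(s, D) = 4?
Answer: -4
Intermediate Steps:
g(Y, u) = -48 + 8*Y
T(y, N) = 4 + N (T(y, N) = N + 4 = 4 + N)
-T(4, g(6, q(1))) = -(4 + (-48 + 8*6)) = -(4 + (-48 + 48)) = -(4 + 0) = -1*4 = -4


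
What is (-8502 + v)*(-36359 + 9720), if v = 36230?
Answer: -738646192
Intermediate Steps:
(-8502 + v)*(-36359 + 9720) = (-8502 + 36230)*(-36359 + 9720) = 27728*(-26639) = -738646192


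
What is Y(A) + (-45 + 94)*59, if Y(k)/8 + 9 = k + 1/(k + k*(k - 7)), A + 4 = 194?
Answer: 18961431/4370 ≈ 4339.0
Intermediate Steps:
A = 190 (A = -4 + 194 = 190)
Y(k) = -72 + 8*k + 8/(k + k*(-7 + k)) (Y(k) = -72 + 8*(k + 1/(k + k*(k - 7))) = -72 + 8*(k + 1/(k + k*(-7 + k))) = -72 + (8*k + 8/(k + k*(-7 + k))) = -72 + 8*k + 8/(k + k*(-7 + k)))
Y(A) + (-45 + 94)*59 = 8*(1 + 190**3 - 15*190**2 + 54*190)/(190*(-6 + 190)) + (-45 + 94)*59 = 8*(1/190)*(1 + 6859000 - 15*36100 + 10260)/184 + 49*59 = 8*(1/190)*(1/184)*(1 + 6859000 - 541500 + 10260) + 2891 = 8*(1/190)*(1/184)*6327761 + 2891 = 6327761/4370 + 2891 = 18961431/4370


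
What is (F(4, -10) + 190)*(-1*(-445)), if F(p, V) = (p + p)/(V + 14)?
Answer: 85440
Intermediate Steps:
F(p, V) = 2*p/(14 + V) (F(p, V) = (2*p)/(14 + V) = 2*p/(14 + V))
(F(4, -10) + 190)*(-1*(-445)) = (2*4/(14 - 10) + 190)*(-1*(-445)) = (2*4/4 + 190)*445 = (2*4*(1/4) + 190)*445 = (2 + 190)*445 = 192*445 = 85440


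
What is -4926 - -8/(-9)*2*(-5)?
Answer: -44254/9 ≈ -4917.1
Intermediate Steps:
-4926 - -8/(-9)*2*(-5) = -4926 - -8*(-⅑)*2*(-5) = -4926 - (8/9)*2*(-5) = -4926 - 16*(-5)/9 = -4926 - 1*(-80/9) = -4926 + 80/9 = -44254/9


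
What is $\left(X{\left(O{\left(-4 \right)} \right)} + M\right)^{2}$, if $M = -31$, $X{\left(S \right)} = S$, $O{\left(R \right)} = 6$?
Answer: $625$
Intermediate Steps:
$\left(X{\left(O{\left(-4 \right)} \right)} + M\right)^{2} = \left(6 - 31\right)^{2} = \left(-25\right)^{2} = 625$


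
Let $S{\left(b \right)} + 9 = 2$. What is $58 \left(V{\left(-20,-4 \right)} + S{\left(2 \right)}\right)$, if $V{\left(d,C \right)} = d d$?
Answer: $22794$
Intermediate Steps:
$V{\left(d,C \right)} = d^{2}$
$S{\left(b \right)} = -7$ ($S{\left(b \right)} = -9 + 2 = -7$)
$58 \left(V{\left(-20,-4 \right)} + S{\left(2 \right)}\right) = 58 \left(\left(-20\right)^{2} - 7\right) = 58 \left(400 - 7\right) = 58 \cdot 393 = 22794$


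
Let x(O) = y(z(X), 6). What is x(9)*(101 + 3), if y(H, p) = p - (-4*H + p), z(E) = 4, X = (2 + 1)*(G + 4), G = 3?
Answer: 1664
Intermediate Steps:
X = 21 (X = (2 + 1)*(3 + 4) = 3*7 = 21)
y(H, p) = 4*H (y(H, p) = p - (p - 4*H) = p + (-p + 4*H) = 4*H)
x(O) = 16 (x(O) = 4*4 = 16)
x(9)*(101 + 3) = 16*(101 + 3) = 16*104 = 1664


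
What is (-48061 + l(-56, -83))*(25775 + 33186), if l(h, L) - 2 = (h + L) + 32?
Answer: -2839915526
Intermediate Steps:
l(h, L) = 34 + L + h (l(h, L) = 2 + ((h + L) + 32) = 2 + ((L + h) + 32) = 2 + (32 + L + h) = 34 + L + h)
(-48061 + l(-56, -83))*(25775 + 33186) = (-48061 + (34 - 83 - 56))*(25775 + 33186) = (-48061 - 105)*58961 = -48166*58961 = -2839915526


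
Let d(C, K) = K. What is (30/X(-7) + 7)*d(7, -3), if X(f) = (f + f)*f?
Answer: -1074/49 ≈ -21.918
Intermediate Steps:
X(f) = 2*f² (X(f) = (2*f)*f = 2*f²)
(30/X(-7) + 7)*d(7, -3) = (30/((2*(-7)²)) + 7)*(-3) = (30/((2*49)) + 7)*(-3) = (30/98 + 7)*(-3) = (30*(1/98) + 7)*(-3) = (15/49 + 7)*(-3) = (358/49)*(-3) = -1074/49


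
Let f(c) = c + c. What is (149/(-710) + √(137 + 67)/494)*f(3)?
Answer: -447/355 + 6*√51/247 ≈ -1.0857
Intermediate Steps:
f(c) = 2*c
(149/(-710) + √(137 + 67)/494)*f(3) = (149/(-710) + √(137 + 67)/494)*(2*3) = (149*(-1/710) + √204*(1/494))*6 = (-149/710 + (2*√51)*(1/494))*6 = (-149/710 + √51/247)*6 = -447/355 + 6*√51/247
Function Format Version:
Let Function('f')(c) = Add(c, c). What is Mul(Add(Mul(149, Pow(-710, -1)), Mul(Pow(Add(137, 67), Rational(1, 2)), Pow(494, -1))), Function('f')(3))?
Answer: Add(Rational(-447, 355), Mul(Rational(6, 247), Pow(51, Rational(1, 2)))) ≈ -1.0857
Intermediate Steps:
Function('f')(c) = Mul(2, c)
Mul(Add(Mul(149, Pow(-710, -1)), Mul(Pow(Add(137, 67), Rational(1, 2)), Pow(494, -1))), Function('f')(3)) = Mul(Add(Mul(149, Pow(-710, -1)), Mul(Pow(Add(137, 67), Rational(1, 2)), Pow(494, -1))), Mul(2, 3)) = Mul(Add(Mul(149, Rational(-1, 710)), Mul(Pow(204, Rational(1, 2)), Rational(1, 494))), 6) = Mul(Add(Rational(-149, 710), Mul(Mul(2, Pow(51, Rational(1, 2))), Rational(1, 494))), 6) = Mul(Add(Rational(-149, 710), Mul(Rational(1, 247), Pow(51, Rational(1, 2)))), 6) = Add(Rational(-447, 355), Mul(Rational(6, 247), Pow(51, Rational(1, 2))))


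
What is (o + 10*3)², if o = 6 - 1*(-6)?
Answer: 1764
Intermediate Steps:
o = 12 (o = 6 + 6 = 12)
(o + 10*3)² = (12 + 10*3)² = (12 + 30)² = 42² = 1764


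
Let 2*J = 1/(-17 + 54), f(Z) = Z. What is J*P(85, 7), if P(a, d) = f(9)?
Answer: 9/74 ≈ 0.12162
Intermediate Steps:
P(a, d) = 9
J = 1/74 (J = 1/(2*(-17 + 54)) = (½)/37 = (½)*(1/37) = 1/74 ≈ 0.013514)
J*P(85, 7) = (1/74)*9 = 9/74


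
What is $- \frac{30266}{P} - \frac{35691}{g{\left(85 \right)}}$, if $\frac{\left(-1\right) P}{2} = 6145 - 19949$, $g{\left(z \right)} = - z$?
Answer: $\frac{28905427}{69020} \approx 418.8$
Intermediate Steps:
$P = 27608$ ($P = - 2 \left(6145 - 19949\right) = \left(-2\right) \left(-13804\right) = 27608$)
$- \frac{30266}{P} - \frac{35691}{g{\left(85 \right)}} = - \frac{30266}{27608} - \frac{35691}{\left(-1\right) 85} = \left(-30266\right) \frac{1}{27608} - \frac{35691}{-85} = - \frac{15133}{13804} - - \frac{35691}{85} = - \frac{15133}{13804} + \frac{35691}{85} = \frac{28905427}{69020}$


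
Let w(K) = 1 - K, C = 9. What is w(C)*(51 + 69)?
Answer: -960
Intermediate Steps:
w(C)*(51 + 69) = (1 - 1*9)*(51 + 69) = (1 - 9)*120 = -8*120 = -960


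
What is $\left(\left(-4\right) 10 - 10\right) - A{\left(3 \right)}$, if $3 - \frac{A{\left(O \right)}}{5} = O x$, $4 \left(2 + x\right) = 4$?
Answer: $-80$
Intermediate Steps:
$x = -1$ ($x = -2 + \frac{1}{4} \cdot 4 = -2 + 1 = -1$)
$A{\left(O \right)} = 15 + 5 O$ ($A{\left(O \right)} = 15 - 5 O \left(-1\right) = 15 - 5 \left(- O\right) = 15 + 5 O$)
$\left(\left(-4\right) 10 - 10\right) - A{\left(3 \right)} = \left(\left(-4\right) 10 - 10\right) - \left(15 + 5 \cdot 3\right) = \left(-40 - 10\right) - \left(15 + 15\right) = -50 - 30 = -80$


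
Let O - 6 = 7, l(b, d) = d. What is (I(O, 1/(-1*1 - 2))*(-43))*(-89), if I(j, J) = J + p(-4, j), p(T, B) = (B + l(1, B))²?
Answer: 7757329/3 ≈ 2.5858e+6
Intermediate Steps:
O = 13 (O = 6 + 7 = 13)
p(T, B) = 4*B² (p(T, B) = (B + B)² = (2*B)² = 4*B²)
I(j, J) = J + 4*j²
(I(O, 1/(-1*1 - 2))*(-43))*(-89) = ((1/(-1*1 - 2) + 4*13²)*(-43))*(-89) = ((1/(-1 - 2) + 4*169)*(-43))*(-89) = ((1/(-3) + 676)*(-43))*(-89) = ((-⅓ + 676)*(-43))*(-89) = ((2027/3)*(-43))*(-89) = -87161/3*(-89) = 7757329/3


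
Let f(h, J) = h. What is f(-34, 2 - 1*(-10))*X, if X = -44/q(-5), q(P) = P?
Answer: -1496/5 ≈ -299.20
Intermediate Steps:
X = 44/5 (X = -44/(-5) = -44*(-⅕) = 44/5 ≈ 8.8000)
f(-34, 2 - 1*(-10))*X = -34*44/5 = -1496/5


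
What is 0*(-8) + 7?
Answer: 7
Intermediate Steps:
0*(-8) + 7 = 0 + 7 = 7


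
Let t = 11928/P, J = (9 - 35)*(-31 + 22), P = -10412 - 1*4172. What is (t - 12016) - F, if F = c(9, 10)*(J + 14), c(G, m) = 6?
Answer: -24619283/1823 ≈ -13505.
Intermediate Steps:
P = -14584 (P = -10412 - 4172 = -14584)
J = 234 (J = -26*(-9) = 234)
t = -1491/1823 (t = 11928/(-14584) = 11928*(-1/14584) = -1491/1823 ≈ -0.81788)
F = 1488 (F = 6*(234 + 14) = 6*248 = 1488)
(t - 12016) - F = (-1491/1823 - 12016) - 1*1488 = -21906659/1823 - 1488 = -24619283/1823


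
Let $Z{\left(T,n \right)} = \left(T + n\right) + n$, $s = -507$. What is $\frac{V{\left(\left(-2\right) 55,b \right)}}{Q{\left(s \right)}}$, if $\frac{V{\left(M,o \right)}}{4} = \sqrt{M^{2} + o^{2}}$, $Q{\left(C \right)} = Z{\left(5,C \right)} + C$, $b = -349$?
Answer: $- \frac{\sqrt{133901}}{379} \approx -0.9655$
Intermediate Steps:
$Z{\left(T,n \right)} = T + 2 n$
$Q{\left(C \right)} = 5 + 3 C$ ($Q{\left(C \right)} = \left(5 + 2 C\right) + C = 5 + 3 C$)
$V{\left(M,o \right)} = 4 \sqrt{M^{2} + o^{2}}$
$\frac{V{\left(\left(-2\right) 55,b \right)}}{Q{\left(s \right)}} = \frac{4 \sqrt{\left(\left(-2\right) 55\right)^{2} + \left(-349\right)^{2}}}{5 + 3 \left(-507\right)} = \frac{4 \sqrt{\left(-110\right)^{2} + 121801}}{5 - 1521} = \frac{4 \sqrt{12100 + 121801}}{-1516} = 4 \sqrt{133901} \left(- \frac{1}{1516}\right) = - \frac{\sqrt{133901}}{379}$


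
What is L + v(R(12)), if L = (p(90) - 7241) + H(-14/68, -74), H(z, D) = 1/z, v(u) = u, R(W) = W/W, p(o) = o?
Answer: -50084/7 ≈ -7154.9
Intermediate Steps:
R(W) = 1
L = -50091/7 (L = (90 - 7241) + 1/(-14/68) = -7151 + 1/(-14*1/68) = -7151 + 1/(-7/34) = -7151 - 34/7 = -50091/7 ≈ -7155.9)
L + v(R(12)) = -50091/7 + 1 = -50084/7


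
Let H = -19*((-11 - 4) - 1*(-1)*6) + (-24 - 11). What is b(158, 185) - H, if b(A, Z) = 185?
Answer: 49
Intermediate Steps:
H = 136 (H = -19*(-15 + 1*6) - 35 = -19*(-15 + 6) - 35 = -19*(-9) - 35 = 171 - 35 = 136)
b(158, 185) - H = 185 - 1*136 = 185 - 136 = 49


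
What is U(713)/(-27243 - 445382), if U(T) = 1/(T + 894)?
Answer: -1/759508375 ≈ -1.3166e-9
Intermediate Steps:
U(T) = 1/(894 + T)
U(713)/(-27243 - 445382) = 1/((894 + 713)*(-27243 - 445382)) = 1/(1607*(-472625)) = (1/1607)*(-1/472625) = -1/759508375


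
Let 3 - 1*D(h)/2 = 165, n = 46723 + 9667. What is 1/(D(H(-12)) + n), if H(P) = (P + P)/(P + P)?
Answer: 1/56066 ≈ 1.7836e-5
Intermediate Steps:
H(P) = 1 (H(P) = (2*P)/((2*P)) = (2*P)*(1/(2*P)) = 1)
n = 56390
D(h) = -324 (D(h) = 6 - 2*165 = 6 - 330 = -324)
1/(D(H(-12)) + n) = 1/(-324 + 56390) = 1/56066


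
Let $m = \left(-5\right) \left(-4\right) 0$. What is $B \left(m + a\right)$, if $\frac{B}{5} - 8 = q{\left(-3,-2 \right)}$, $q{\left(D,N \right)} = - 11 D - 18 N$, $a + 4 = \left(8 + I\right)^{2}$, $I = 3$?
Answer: $45045$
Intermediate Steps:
$a = 117$ ($a = -4 + \left(8 + 3\right)^{2} = -4 + 11^{2} = -4 + 121 = 117$)
$q{\left(D,N \right)} = - 18 N - 11 D$
$m = 0$ ($m = 20 \cdot 0 = 0$)
$B = 385$ ($B = 40 + 5 \left(\left(-18\right) \left(-2\right) - -33\right) = 40 + 5 \left(36 + 33\right) = 40 + 5 \cdot 69 = 40 + 345 = 385$)
$B \left(m + a\right) = 385 \left(0 + 117\right) = 385 \cdot 117 = 45045$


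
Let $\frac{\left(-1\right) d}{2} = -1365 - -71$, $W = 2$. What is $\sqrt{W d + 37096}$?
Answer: $4 \sqrt{2642} \approx 205.6$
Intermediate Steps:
$d = 2588$ ($d = - 2 \left(-1365 - -71\right) = - 2 \left(-1365 + 71\right) = \left(-2\right) \left(-1294\right) = 2588$)
$\sqrt{W d + 37096} = \sqrt{2 \cdot 2588 + 37096} = \sqrt{5176 + 37096} = \sqrt{42272} = 4 \sqrt{2642}$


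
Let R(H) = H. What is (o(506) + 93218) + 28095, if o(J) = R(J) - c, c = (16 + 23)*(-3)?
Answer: 121936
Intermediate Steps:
c = -117 (c = 39*(-3) = -117)
o(J) = 117 + J (o(J) = J - 1*(-117) = J + 117 = 117 + J)
(o(506) + 93218) + 28095 = ((117 + 506) + 93218) + 28095 = (623 + 93218) + 28095 = 93841 + 28095 = 121936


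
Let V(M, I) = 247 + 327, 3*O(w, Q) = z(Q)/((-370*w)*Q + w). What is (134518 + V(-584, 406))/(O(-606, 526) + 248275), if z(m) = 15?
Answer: 15932630788488/29281333528355 ≈ 0.54412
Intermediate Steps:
O(w, Q) = 5/(w - 370*Q*w) (O(w, Q) = (15/((-370*w)*Q + w))/3 = (15/(-370*Q*w + w))/3 = (15/(w - 370*Q*w))/3 = 5/(w - 370*Q*w))
V(M, I) = 574
(134518 + V(-584, 406))/(O(-606, 526) + 248275) = (134518 + 574)/(-5/(-606*(-1 + 370*526)) + 248275) = 135092/(-5*(-1/606)/(-1 + 194620) + 248275) = 135092/(-5*(-1/606)/194619 + 248275) = 135092/(-5*(-1/606)*1/194619 + 248275) = 135092/(5/117939114 + 248275) = 135092/(29281333528355/117939114) = 135092*(117939114/29281333528355) = 15932630788488/29281333528355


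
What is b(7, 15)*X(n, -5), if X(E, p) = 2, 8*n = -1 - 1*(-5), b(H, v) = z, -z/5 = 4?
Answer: -40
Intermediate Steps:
z = -20 (z = -5*4 = -20)
b(H, v) = -20
n = ½ (n = (-1 - 1*(-5))/8 = (-1 + 5)/8 = (⅛)*4 = ½ ≈ 0.50000)
b(7, 15)*X(n, -5) = -20*2 = -40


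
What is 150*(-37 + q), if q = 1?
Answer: -5400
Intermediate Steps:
150*(-37 + q) = 150*(-37 + 1) = 150*(-36) = -5400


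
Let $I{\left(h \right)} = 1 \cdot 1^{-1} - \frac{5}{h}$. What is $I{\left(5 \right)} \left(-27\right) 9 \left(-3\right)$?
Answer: $0$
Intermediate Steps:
$I{\left(h \right)} = 1 - \frac{5}{h}$ ($I{\left(h \right)} = 1 \cdot 1 - \frac{5}{h} = 1 - \frac{5}{h}$)
$I{\left(5 \right)} \left(-27\right) 9 \left(-3\right) = \frac{-5 + 5}{5} \left(-27\right) 9 \left(-3\right) = \frac{1}{5} \cdot 0 \left(-27\right) \left(-27\right) = 0 \left(-27\right) \left(-27\right) = 0 \left(-27\right) = 0$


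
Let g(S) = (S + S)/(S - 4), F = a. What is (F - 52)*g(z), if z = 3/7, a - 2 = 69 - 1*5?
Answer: -84/25 ≈ -3.3600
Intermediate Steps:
a = 66 (a = 2 + (69 - 1*5) = 2 + (69 - 5) = 2 + 64 = 66)
F = 66
z = 3/7 (z = 3*(1/7) = 3/7 ≈ 0.42857)
g(S) = 2*S/(-4 + S) (g(S) = (2*S)/(-4 + S) = 2*S/(-4 + S))
(F - 52)*g(z) = (66 - 52)*(2*(3/7)/(-4 + 3/7)) = 14*(2*(3/7)/(-25/7)) = 14*(2*(3/7)*(-7/25)) = 14*(-6/25) = -84/25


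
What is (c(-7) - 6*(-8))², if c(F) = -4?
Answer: 1936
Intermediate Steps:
(c(-7) - 6*(-8))² = (-4 - 6*(-8))² = (-4 + 48)² = 44² = 1936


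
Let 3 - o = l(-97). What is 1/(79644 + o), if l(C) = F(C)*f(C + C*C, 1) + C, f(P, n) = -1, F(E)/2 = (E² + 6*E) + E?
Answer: 1/97204 ≈ 1.0288e-5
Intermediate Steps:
F(E) = 2*E² + 14*E (F(E) = 2*((E² + 6*E) + E) = 2*(E² + 7*E) = 2*E² + 14*E)
l(C) = C - 2*C*(7 + C) (l(C) = (2*C*(7 + C))*(-1) + C = -2*C*(7 + C) + C = C - 2*C*(7 + C))
o = 17560 (o = 3 - (-97)*(-13 - 2*(-97)) = 3 - (-97)*(-13 + 194) = 3 - (-97)*181 = 3 - 1*(-17557) = 3 + 17557 = 17560)
1/(79644 + o) = 1/(79644 + 17560) = 1/97204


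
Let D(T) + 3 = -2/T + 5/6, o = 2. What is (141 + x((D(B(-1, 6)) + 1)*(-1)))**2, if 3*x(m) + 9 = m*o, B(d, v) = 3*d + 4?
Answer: 1590121/81 ≈ 19631.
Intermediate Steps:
B(d, v) = 4 + 3*d
D(T) = -13/6 - 2/T (D(T) = -3 + (-2/T + 5/6) = -3 + (5/6 - 2/T) = -13/6 - 2/T)
x(m) = -3 + 2*m/3 (x(m) = -3 + (m*2)/3 = -3 + (2*m)/3 = -3 + 2*m/3)
(141 + x((D(B(-1, 6)) + 1)*(-1)))**2 = (141 + (-3 + 2*(((-13/6 - 2/(4 + 3*(-1))) + 1)*(-1))/3))**2 = (141 + (-3 + 2*(((-13/6 - 2/(4 - 3)) + 1)*(-1))/3))**2 = (141 + (-3 + 2*(((-13/6 - 2/1) + 1)*(-1))/3))**2 = (141 + (-3 + 2*(((-13/6 - 2*1) + 1)*(-1))/3))**2 = (141 + (-3 + 2*(((-13/6 - 2) + 1)*(-1))/3))**2 = (141 + (-3 + 2*((-25/6 + 1)*(-1))/3))**2 = (141 + (-3 + 2*(-19/6*(-1))/3))**2 = (141 + (-3 + (2/3)*(19/6)))**2 = (141 + (-3 + 19/9))**2 = (141 - 8/9)**2 = (1261/9)**2 = 1590121/81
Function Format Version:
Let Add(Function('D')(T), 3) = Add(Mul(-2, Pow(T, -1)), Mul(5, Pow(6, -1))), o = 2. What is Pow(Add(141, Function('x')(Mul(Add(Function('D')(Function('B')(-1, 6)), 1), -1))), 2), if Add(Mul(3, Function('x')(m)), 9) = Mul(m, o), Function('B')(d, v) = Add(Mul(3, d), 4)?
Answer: Rational(1590121, 81) ≈ 19631.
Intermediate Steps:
Function('B')(d, v) = Add(4, Mul(3, d))
Function('D')(T) = Add(Rational(-13, 6), Mul(-2, Pow(T, -1))) (Function('D')(T) = Add(-3, Add(Mul(-2, Pow(T, -1)), Mul(5, Pow(6, -1)))) = Add(-3, Add(Mul(-2, Pow(T, -1)), Mul(5, Rational(1, 6)))) = Add(-3, Add(Mul(-2, Pow(T, -1)), Rational(5, 6))) = Add(-3, Add(Rational(5, 6), Mul(-2, Pow(T, -1)))) = Add(Rational(-13, 6), Mul(-2, Pow(T, -1))))
Function('x')(m) = Add(-3, Mul(Rational(2, 3), m)) (Function('x')(m) = Add(-3, Mul(Rational(1, 3), Mul(m, 2))) = Add(-3, Mul(Rational(1, 3), Mul(2, m))) = Add(-3, Mul(Rational(2, 3), m)))
Pow(Add(141, Function('x')(Mul(Add(Function('D')(Function('B')(-1, 6)), 1), -1))), 2) = Pow(Add(141, Add(-3, Mul(Rational(2, 3), Mul(Add(Add(Rational(-13, 6), Mul(-2, Pow(Add(4, Mul(3, -1)), -1))), 1), -1)))), 2) = Pow(Add(141, Add(-3, Mul(Rational(2, 3), Mul(Add(Add(Rational(-13, 6), Mul(-2, Pow(Add(4, -3), -1))), 1), -1)))), 2) = Pow(Add(141, Add(-3, Mul(Rational(2, 3), Mul(Add(Add(Rational(-13, 6), Mul(-2, Pow(1, -1))), 1), -1)))), 2) = Pow(Add(141, Add(-3, Mul(Rational(2, 3), Mul(Add(Add(Rational(-13, 6), Mul(-2, 1)), 1), -1)))), 2) = Pow(Add(141, Add(-3, Mul(Rational(2, 3), Mul(Add(Add(Rational(-13, 6), -2), 1), -1)))), 2) = Pow(Add(141, Add(-3, Mul(Rational(2, 3), Mul(Add(Rational(-25, 6), 1), -1)))), 2) = Pow(Add(141, Add(-3, Mul(Rational(2, 3), Mul(Rational(-19, 6), -1)))), 2) = Pow(Add(141, Add(-3, Mul(Rational(2, 3), Rational(19, 6)))), 2) = Pow(Add(141, Add(-3, Rational(19, 9))), 2) = Pow(Add(141, Rational(-8, 9)), 2) = Pow(Rational(1261, 9), 2) = Rational(1590121, 81)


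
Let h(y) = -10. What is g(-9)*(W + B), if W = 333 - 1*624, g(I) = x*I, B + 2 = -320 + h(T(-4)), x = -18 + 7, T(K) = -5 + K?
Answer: -61677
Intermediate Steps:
x = -11
B = -332 (B = -2 + (-320 - 10) = -2 - 330 = -332)
g(I) = -11*I
W = -291 (W = 333 - 624 = -291)
g(-9)*(W + B) = (-11*(-9))*(-291 - 332) = 99*(-623) = -61677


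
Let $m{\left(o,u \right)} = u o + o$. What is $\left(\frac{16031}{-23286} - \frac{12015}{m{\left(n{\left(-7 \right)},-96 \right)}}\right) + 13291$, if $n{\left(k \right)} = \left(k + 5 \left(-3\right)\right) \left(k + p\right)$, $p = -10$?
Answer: $\frac{549802002482}{41367579} \approx 13291.0$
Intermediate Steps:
$n{\left(k \right)} = \left(-15 + k\right) \left(-10 + k\right)$ ($n{\left(k \right)} = \left(k + 5 \left(-3\right)\right) \left(k - 10\right) = \left(k - 15\right) \left(-10 + k\right) = \left(-15 + k\right) \left(-10 + k\right)$)
$m{\left(o,u \right)} = o + o u$ ($m{\left(o,u \right)} = o u + o = o + o u$)
$\left(\frac{16031}{-23286} - \frac{12015}{m{\left(n{\left(-7 \right)},-96 \right)}}\right) + 13291 = \left(\frac{16031}{-23286} - \frac{12015}{\left(150 + \left(-7\right)^{2} - -175\right) \left(1 - 96\right)}\right) + 13291 = \left(16031 \left(- \frac{1}{23286}\right) - \frac{12015}{\left(150 + 49 + 175\right) \left(-95\right)}\right) + 13291 = \left(- \frac{16031}{23286} - \frac{12015}{374 \left(-95\right)}\right) + 13291 = \left(- \frac{16031}{23286} - \frac{12015}{-35530}\right) + 13291 = \left(- \frac{16031}{23286} - - \frac{2403}{7106}\right) + 13291 = \left(- \frac{16031}{23286} + \frac{2403}{7106}\right) + 13291 = - \frac{14490007}{41367579} + 13291 = \frac{549802002482}{41367579}$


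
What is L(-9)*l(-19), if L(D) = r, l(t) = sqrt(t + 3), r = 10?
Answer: 40*I ≈ 40.0*I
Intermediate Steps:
l(t) = sqrt(3 + t)
L(D) = 10
L(-9)*l(-19) = 10*sqrt(3 - 19) = 10*sqrt(-16) = 10*(4*I) = 40*I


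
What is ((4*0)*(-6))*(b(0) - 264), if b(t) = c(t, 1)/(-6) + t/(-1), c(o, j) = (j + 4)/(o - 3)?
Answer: 0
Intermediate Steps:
c(o, j) = (4 + j)/(-3 + o)
b(t) = -t - 5/(6*(-3 + t)) (b(t) = ((4 + 1)/(-3 + t))/(-6) + t/(-1) = (5/(-3 + t))*(-⅙) + t*(-1) = (5/(-3 + t))*(-⅙) - t = -5/(6*(-3 + t)) - t = -t - 5/(6*(-3 + t)))
((4*0)*(-6))*(b(0) - 264) = ((4*0)*(-6))*((-⅚ - 1*0*(-3 + 0))/(-3 + 0) - 264) = (0*(-6))*((-⅚ - 1*0*(-3))/(-3) - 264) = 0*(-(-⅚ + 0)/3 - 264) = 0*(-⅓*(-⅚) - 264) = 0*(5/18 - 264) = 0*(-4747/18) = 0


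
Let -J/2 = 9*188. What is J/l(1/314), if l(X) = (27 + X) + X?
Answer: -66411/530 ≈ -125.30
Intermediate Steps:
l(X) = 27 + 2*X
J = -3384 (J = -18*188 = -2*1692 = -3384)
J/l(1/314) = -3384/(27 + 2/314) = -3384/(27 + 2*(1/314)) = -3384/(27 + 1/157) = -3384/4240/157 = -3384*157/4240 = -66411/530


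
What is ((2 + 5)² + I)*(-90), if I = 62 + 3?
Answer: -10260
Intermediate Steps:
I = 65
((2 + 5)² + I)*(-90) = ((2 + 5)² + 65)*(-90) = (7² + 65)*(-90) = (49 + 65)*(-90) = 114*(-90) = -10260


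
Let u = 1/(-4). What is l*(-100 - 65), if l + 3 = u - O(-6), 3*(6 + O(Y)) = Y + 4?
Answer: -2255/4 ≈ -563.75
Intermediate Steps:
u = -¼ ≈ -0.25000
O(Y) = -14/3 + Y/3 (O(Y) = -6 + (Y + 4)/3 = -6 + (4 + Y)/3 = -6 + (4/3 + Y/3) = -14/3 + Y/3)
l = 41/12 (l = -3 + (-¼ - (-14/3 + (⅓)*(-6))) = -3 + (-¼ - (-14/3 - 2)) = -3 + (-¼ - 1*(-20/3)) = -3 + (-¼ + 20/3) = -3 + 77/12 = 41/12 ≈ 3.4167)
l*(-100 - 65) = 41*(-100 - 65)/12 = (41/12)*(-165) = -2255/4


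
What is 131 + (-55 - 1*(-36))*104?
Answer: -1845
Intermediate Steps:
131 + (-55 - 1*(-36))*104 = 131 + (-55 + 36)*104 = 131 - 19*104 = 131 - 1976 = -1845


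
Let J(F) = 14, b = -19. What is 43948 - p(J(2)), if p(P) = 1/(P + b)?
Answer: 219741/5 ≈ 43948.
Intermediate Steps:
p(P) = 1/(-19 + P) (p(P) = 1/(P - 19) = 1/(-19 + P))
43948 - p(J(2)) = 43948 - 1/(-19 + 14) = 43948 - 1/(-5) = 43948 - 1*(-⅕) = 43948 + ⅕ = 219741/5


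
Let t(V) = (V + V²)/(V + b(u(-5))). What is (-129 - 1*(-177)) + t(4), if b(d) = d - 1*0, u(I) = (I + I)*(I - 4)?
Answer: 2266/47 ≈ 48.213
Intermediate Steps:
u(I) = 2*I*(-4 + I) (u(I) = (2*I)*(-4 + I) = 2*I*(-4 + I))
b(d) = d (b(d) = d + 0 = d)
t(V) = (V + V²)/(90 + V) (t(V) = (V + V²)/(V + 2*(-5)*(-4 - 5)) = (V + V²)/(V + 2*(-5)*(-9)) = (V + V²)/(V + 90) = (V + V²)/(90 + V))
(-129 - 1*(-177)) + t(4) = (-129 - 1*(-177)) + 4*(1 + 4)/(90 + 4) = (-129 + 177) + 4*5/94 = 48 + 4*(1/94)*5 = 48 + 10/47 = 2266/47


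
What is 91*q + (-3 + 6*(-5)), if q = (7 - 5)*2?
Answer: 331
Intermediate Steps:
q = 4 (q = 2*2 = 4)
91*q + (-3 + 6*(-5)) = 91*4 + (-3 + 6*(-5)) = 364 + (-3 - 30) = 364 - 33 = 331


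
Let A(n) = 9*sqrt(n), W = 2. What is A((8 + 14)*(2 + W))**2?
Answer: 7128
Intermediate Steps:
A((8 + 14)*(2 + W))**2 = (9*sqrt((8 + 14)*(2 + 2)))**2 = (9*sqrt(22*4))**2 = (9*sqrt(88))**2 = (9*(2*sqrt(22)))**2 = (18*sqrt(22))**2 = 7128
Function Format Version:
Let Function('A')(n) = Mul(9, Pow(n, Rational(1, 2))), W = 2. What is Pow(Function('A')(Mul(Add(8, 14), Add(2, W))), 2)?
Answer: 7128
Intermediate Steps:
Pow(Function('A')(Mul(Add(8, 14), Add(2, W))), 2) = Pow(Mul(9, Pow(Mul(Add(8, 14), Add(2, 2)), Rational(1, 2))), 2) = Pow(Mul(9, Pow(Mul(22, 4), Rational(1, 2))), 2) = Pow(Mul(9, Pow(88, Rational(1, 2))), 2) = Pow(Mul(9, Mul(2, Pow(22, Rational(1, 2)))), 2) = Pow(Mul(18, Pow(22, Rational(1, 2))), 2) = 7128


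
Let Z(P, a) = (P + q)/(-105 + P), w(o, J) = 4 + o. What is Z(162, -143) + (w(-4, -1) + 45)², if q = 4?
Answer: 115591/57 ≈ 2027.9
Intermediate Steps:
Z(P, a) = (4 + P)/(-105 + P) (Z(P, a) = (P + 4)/(-105 + P) = (4 + P)/(-105 + P))
Z(162, -143) + (w(-4, -1) + 45)² = (4 + 162)/(-105 + 162) + ((4 - 4) + 45)² = 166/57 + (0 + 45)² = (1/57)*166 + 45² = 166/57 + 2025 = 115591/57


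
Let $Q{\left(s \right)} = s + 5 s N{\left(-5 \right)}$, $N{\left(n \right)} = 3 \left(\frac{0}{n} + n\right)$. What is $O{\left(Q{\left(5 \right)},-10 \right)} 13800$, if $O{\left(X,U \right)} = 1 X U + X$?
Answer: $45954000$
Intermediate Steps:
$N{\left(n \right)} = 3 n$ ($N{\left(n \right)} = 3 \left(0 + n\right) = 3 n$)
$Q{\left(s \right)} = - 74 s$ ($Q{\left(s \right)} = s + 5 s 3 \left(-5\right) = s + 5 s \left(-15\right) = s - 75 s = - 74 s$)
$O{\left(X,U \right)} = X + U X$ ($O{\left(X,U \right)} = X U + X = U X + X = X + U X$)
$O{\left(Q{\left(5 \right)},-10 \right)} 13800 = \left(-74\right) 5 \left(1 - 10\right) 13800 = \left(-370\right) \left(-9\right) 13800 = 3330 \cdot 13800 = 45954000$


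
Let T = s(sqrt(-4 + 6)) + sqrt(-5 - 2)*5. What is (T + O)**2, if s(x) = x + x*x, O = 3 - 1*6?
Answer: (-1 + sqrt(2) + 5*I*sqrt(7))**2 ≈ -174.83 + 10.959*I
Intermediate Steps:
O = -3 (O = 3 - 6 = -3)
s(x) = x + x**2
T = sqrt(2)*(1 + sqrt(2)) + 5*I*sqrt(7) (T = sqrt(-4 + 6)*(1 + sqrt(-4 + 6)) + sqrt(-5 - 2)*5 = sqrt(2)*(1 + sqrt(2)) + sqrt(-7)*5 = sqrt(2)*(1 + sqrt(2)) + (I*sqrt(7))*5 = sqrt(2)*(1 + sqrt(2)) + 5*I*sqrt(7) ≈ 3.4142 + 13.229*I)
(T + O)**2 = ((2 + sqrt(2) + 5*I*sqrt(7)) - 3)**2 = (-1 + sqrt(2) + 5*I*sqrt(7))**2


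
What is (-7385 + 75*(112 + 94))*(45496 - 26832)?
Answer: 150525160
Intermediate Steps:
(-7385 + 75*(112 + 94))*(45496 - 26832) = (-7385 + 75*206)*18664 = (-7385 + 15450)*18664 = 8065*18664 = 150525160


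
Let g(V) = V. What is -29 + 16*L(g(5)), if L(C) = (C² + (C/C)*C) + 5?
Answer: 531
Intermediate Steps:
L(C) = 5 + C + C² (L(C) = (C² + 1*C) + 5 = (C² + C) + 5 = (C + C²) + 5 = 5 + C + C²)
-29 + 16*L(g(5)) = -29 + 16*(5 + 5 + 5²) = -29 + 16*(5 + 5 + 25) = -29 + 16*35 = -29 + 560 = 531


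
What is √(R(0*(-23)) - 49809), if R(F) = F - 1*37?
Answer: I*√49846 ≈ 223.26*I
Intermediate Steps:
R(F) = -37 + F (R(F) = F - 37 = -37 + F)
√(R(0*(-23)) - 49809) = √((-37 + 0*(-23)) - 49809) = √((-37 + 0) - 49809) = √(-37 - 49809) = √(-49846) = I*√49846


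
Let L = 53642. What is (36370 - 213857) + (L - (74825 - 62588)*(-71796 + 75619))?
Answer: -46905896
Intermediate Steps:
(36370 - 213857) + (L - (74825 - 62588)*(-71796 + 75619)) = (36370 - 213857) + (53642 - (74825 - 62588)*(-71796 + 75619)) = -177487 + (53642 - 12237*3823) = -177487 + (53642 - 1*46782051) = -177487 + (53642 - 46782051) = -177487 - 46728409 = -46905896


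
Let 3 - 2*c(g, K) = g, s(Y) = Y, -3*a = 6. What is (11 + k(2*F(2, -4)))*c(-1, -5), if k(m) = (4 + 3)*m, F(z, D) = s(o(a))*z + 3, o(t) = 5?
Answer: 386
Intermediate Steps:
a = -2 (a = -⅓*6 = -2)
c(g, K) = 3/2 - g/2
F(z, D) = 3 + 5*z (F(z, D) = 5*z + 3 = 3 + 5*z)
k(m) = 7*m
(11 + k(2*F(2, -4)))*c(-1, -5) = (11 + 7*(2*(3 + 5*2)))*(3/2 - ½*(-1)) = (11 + 7*(2*(3 + 10)))*(3/2 + ½) = (11 + 7*(2*13))*2 = (11 + 7*26)*2 = (11 + 182)*2 = 193*2 = 386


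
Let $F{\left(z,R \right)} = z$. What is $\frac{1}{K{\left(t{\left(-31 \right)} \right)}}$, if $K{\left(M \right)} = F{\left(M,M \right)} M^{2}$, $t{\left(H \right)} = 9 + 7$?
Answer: $\frac{1}{4096} \approx 0.00024414$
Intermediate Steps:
$t{\left(H \right)} = 16$
$K{\left(M \right)} = M^{3}$ ($K{\left(M \right)} = M M^{2} = M^{3}$)
$\frac{1}{K{\left(t{\left(-31 \right)} \right)}} = \frac{1}{16^{3}} = \frac{1}{4096}$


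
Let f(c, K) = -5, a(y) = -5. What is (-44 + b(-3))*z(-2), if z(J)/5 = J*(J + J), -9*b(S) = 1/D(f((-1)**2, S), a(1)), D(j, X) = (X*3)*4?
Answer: -47518/27 ≈ -1759.9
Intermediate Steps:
D(j, X) = 12*X (D(j, X) = (3*X)*4 = 12*X)
b(S) = 1/540 (b(S) = -1/(9*(12*(-5))) = -1/9/(-60) = -1/9*(-1/60) = 1/540)
z(J) = 10*J**2 (z(J) = 5*(J*(J + J)) = 5*(J*(2*J)) = 5*(2*J**2) = 10*J**2)
(-44 + b(-3))*z(-2) = (-44 + 1/540)*(10*(-2)**2) = -23759*4/54 = -23759/540*40 = -47518/27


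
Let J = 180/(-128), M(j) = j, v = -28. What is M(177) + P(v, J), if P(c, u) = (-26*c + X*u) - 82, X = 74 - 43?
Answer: 24941/32 ≈ 779.41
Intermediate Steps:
X = 31
J = -45/32 (J = 180*(-1/128) = -45/32 ≈ -1.4063)
P(c, u) = -82 - 26*c + 31*u (P(c, u) = (-26*c + 31*u) - 82 = -82 - 26*c + 31*u)
M(177) + P(v, J) = 177 + (-82 - 26*(-28) + 31*(-45/32)) = 177 + (-82 + 728 - 1395/32) = 177 + 19277/32 = 24941/32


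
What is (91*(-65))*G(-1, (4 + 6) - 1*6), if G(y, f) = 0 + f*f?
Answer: -94640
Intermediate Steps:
G(y, f) = f² (G(y, f) = 0 + f² = f²)
(91*(-65))*G(-1, (4 + 6) - 1*6) = (91*(-65))*((4 + 6) - 1*6)² = -5915*(10 - 6)² = -5915*4² = -5915*16 = -94640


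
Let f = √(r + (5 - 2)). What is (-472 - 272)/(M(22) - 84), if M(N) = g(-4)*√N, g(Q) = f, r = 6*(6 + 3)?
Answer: 10416/967 + 124*√1254/967 ≈ 15.312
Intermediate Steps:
r = 54 (r = 6*9 = 54)
f = √57 (f = √(54 + (5 - 2)) = √(54 + 3) = √57 ≈ 7.5498)
g(Q) = √57
M(N) = √57*√N
(-472 - 272)/(M(22) - 84) = (-472 - 272)/(√57*√22 - 84) = -744/(√1254 - 84) = -744/(-84 + √1254)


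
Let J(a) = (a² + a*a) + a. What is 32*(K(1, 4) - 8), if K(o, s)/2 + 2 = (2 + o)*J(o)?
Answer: 192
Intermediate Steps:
J(a) = a + 2*a² (J(a) = (a² + a²) + a = 2*a² + a = a + 2*a²)
K(o, s) = -4 + 2*o*(1 + 2*o)*(2 + o) (K(o, s) = -4 + 2*((2 + o)*(o*(1 + 2*o))) = -4 + 2*(o*(1 + 2*o)*(2 + o)) = -4 + 2*o*(1 + 2*o)*(2 + o))
32*(K(1, 4) - 8) = 32*((-4 + 4*1 + 4*1³ + 10*1²) - 8) = 32*((-4 + 4 + 4*1 + 10*1) - 8) = 32*((-4 + 4 + 4 + 10) - 8) = 32*(14 - 8) = 32*6 = 192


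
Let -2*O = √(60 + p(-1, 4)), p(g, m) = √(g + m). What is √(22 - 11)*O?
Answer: -√(660 + 11*√3)/2 ≈ -13.029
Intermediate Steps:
O = -√(60 + √3)/2 (O = -√(60 + √(-1 + 4))/2 = -√(60 + √3)/2 ≈ -3.9285)
√(22 - 11)*O = √(22 - 11)*(-√(60 + √3)/2) = √11*(-√(60 + √3)/2) = -√11*√(60 + √3)/2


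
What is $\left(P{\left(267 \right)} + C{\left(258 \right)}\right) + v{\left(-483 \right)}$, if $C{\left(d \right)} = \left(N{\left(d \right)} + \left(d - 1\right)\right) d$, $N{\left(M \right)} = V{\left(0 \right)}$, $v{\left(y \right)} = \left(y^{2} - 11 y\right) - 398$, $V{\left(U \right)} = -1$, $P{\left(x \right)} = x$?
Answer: $304519$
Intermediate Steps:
$v{\left(y \right)} = -398 + y^{2} - 11 y$
$N{\left(M \right)} = -1$
$C{\left(d \right)} = d \left(-2 + d\right)$ ($C{\left(d \right)} = \left(-1 + \left(d - 1\right)\right) d = \left(-1 + \left(-1 + d\right)\right) d = \left(-2 + d\right) d = d \left(-2 + d\right)$)
$\left(P{\left(267 \right)} + C{\left(258 \right)}\right) + v{\left(-483 \right)} = \left(267 + 258 \left(-2 + 258\right)\right) - \left(-4915 - 233289\right) = \left(267 + 258 \cdot 256\right) + \left(-398 + 233289 + 5313\right) = \left(267 + 66048\right) + 238204 = 66315 + 238204 = 304519$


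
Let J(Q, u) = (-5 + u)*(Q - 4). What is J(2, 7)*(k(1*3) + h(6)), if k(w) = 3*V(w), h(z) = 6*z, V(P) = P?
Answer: -180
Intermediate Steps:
J(Q, u) = (-5 + u)*(-4 + Q)
k(w) = 3*w
J(2, 7)*(k(1*3) + h(6)) = (20 - 5*2 - 4*7 + 2*7)*(3*(1*3) + 6*6) = (20 - 10 - 28 + 14)*(3*3 + 36) = -4*(9 + 36) = -4*45 = -180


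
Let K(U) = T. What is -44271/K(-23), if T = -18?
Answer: 4919/2 ≈ 2459.5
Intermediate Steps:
K(U) = -18
-44271/K(-23) = -44271/(-18) = -44271*(-1/18) = 4919/2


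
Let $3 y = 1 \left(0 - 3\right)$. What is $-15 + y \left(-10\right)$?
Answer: $-5$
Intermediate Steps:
$y = -1$ ($y = \frac{1 \left(0 - 3\right)}{3} = \frac{1 \left(-3\right)}{3} = \frac{1}{3} \left(-3\right) = -1$)
$-15 + y \left(-10\right) = -15 - -10 = -15 + 10 = -5$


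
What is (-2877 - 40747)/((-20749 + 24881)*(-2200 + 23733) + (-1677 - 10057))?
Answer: -3116/6354473 ≈ -0.00049036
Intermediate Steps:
(-2877 - 40747)/((-20749 + 24881)*(-2200 + 23733) + (-1677 - 10057)) = -43624/(4132*21533 - 11734) = -43624/(88974356 - 11734) = -43624/88962622 = -43624*1/88962622 = -3116/6354473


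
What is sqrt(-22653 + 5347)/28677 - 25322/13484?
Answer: -12661/6742 + I*sqrt(17306)/28677 ≈ -1.8779 + 0.0045874*I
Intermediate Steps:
sqrt(-22653 + 5347)/28677 - 25322/13484 = sqrt(-17306)*(1/28677) - 25322*1/13484 = (I*sqrt(17306))*(1/28677) - 12661/6742 = I*sqrt(17306)/28677 - 12661/6742 = -12661/6742 + I*sqrt(17306)/28677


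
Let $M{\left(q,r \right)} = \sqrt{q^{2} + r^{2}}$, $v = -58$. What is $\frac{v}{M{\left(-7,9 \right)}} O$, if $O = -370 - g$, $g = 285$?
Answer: $\frac{3799 \sqrt{130}}{13} \approx 3331.9$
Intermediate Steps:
$O = -655$ ($O = -370 - 285 = -655$)
$\frac{v}{M{\left(-7,9 \right)}} O = - \frac{58}{\sqrt{\left(-7\right)^{2} + 9^{2}}} \left(-655\right) = - \frac{58}{\sqrt{49 + 81}} \left(-655\right) = - \frac{58}{\sqrt{130}} \left(-655\right) = - 58 \frac{\sqrt{130}}{130} \left(-655\right) = - \frac{29 \sqrt{130}}{65} \left(-655\right) = \frac{3799 \sqrt{130}}{13}$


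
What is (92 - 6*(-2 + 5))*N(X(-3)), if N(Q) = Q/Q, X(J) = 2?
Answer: 74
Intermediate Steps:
N(Q) = 1
(92 - 6*(-2 + 5))*N(X(-3)) = (92 - 6*(-2 + 5))*1 = (92 - 6*3)*1 = (92 - 18)*1 = 74*1 = 74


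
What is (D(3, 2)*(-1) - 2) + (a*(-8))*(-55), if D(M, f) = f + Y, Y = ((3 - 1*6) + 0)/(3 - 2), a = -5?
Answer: -2201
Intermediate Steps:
Y = -3 (Y = ((3 - 6) + 0)/1 = (-3 + 0)*1 = -3*1 = -3)
D(M, f) = -3 + f (D(M, f) = f - 3 = -3 + f)
(D(3, 2)*(-1) - 2) + (a*(-8))*(-55) = ((-3 + 2)*(-1) - 2) - 5*(-8)*(-55) = (-1*(-1) - 2) + 40*(-55) = (1 - 2) - 2200 = -1 - 2200 = -2201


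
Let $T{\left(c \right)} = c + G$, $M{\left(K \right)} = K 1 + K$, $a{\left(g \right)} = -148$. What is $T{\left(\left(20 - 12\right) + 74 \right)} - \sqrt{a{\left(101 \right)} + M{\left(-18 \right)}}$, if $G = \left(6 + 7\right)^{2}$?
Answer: $251 - 2 i \sqrt{46} \approx 251.0 - 13.565 i$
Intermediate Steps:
$G = 169$ ($G = 13^{2} = 169$)
$M{\left(K \right)} = 2 K$ ($M{\left(K \right)} = K + K = 2 K$)
$T{\left(c \right)} = 169 + c$ ($T{\left(c \right)} = c + 169 = 169 + c$)
$T{\left(\left(20 - 12\right) + 74 \right)} - \sqrt{a{\left(101 \right)} + M{\left(-18 \right)}} = \left(169 + \left(\left(20 - 12\right) + 74\right)\right) - \sqrt{-148 + 2 \left(-18\right)} = \left(169 + \left(8 + 74\right)\right) - \sqrt{-148 - 36} = \left(169 + 82\right) - \sqrt{-184} = 251 - 2 i \sqrt{46}$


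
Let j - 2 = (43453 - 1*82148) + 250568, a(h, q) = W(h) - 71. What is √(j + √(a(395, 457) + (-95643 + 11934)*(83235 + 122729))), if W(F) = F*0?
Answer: √(211875 + I*√17241040547) ≈ 480.18 + 136.73*I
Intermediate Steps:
W(F) = 0
a(h, q) = -71 (a(h, q) = 0 - 71 = -71)
j = 211875 (j = 2 + ((43453 - 1*82148) + 250568) = 2 + ((43453 - 82148) + 250568) = 2 + (-38695 + 250568) = 2 + 211873 = 211875)
√(j + √(a(395, 457) + (-95643 + 11934)*(83235 + 122729))) = √(211875 + √(-71 + (-95643 + 11934)*(83235 + 122729))) = √(211875 + √(-71 - 83709*205964)) = √(211875 + √(-71 - 17241040476)) = √(211875 + √(-17241040547)) = √(211875 + I*√17241040547)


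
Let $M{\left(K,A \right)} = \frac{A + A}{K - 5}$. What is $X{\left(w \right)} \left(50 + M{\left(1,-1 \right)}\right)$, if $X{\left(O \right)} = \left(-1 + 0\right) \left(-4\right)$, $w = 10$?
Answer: $202$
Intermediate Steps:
$M{\left(K,A \right)} = \frac{2 A}{-5 + K}$
$X{\left(O \right)} = 4$ ($X{\left(O \right)} = \left(-1\right) \left(-4\right) = 4$)
$X{\left(w \right)} \left(50 + M{\left(1,-1 \right)}\right) = 4 \left(50 + 2 \left(-1\right) \frac{1}{-5 + 1}\right) = 4 \left(50 + 2 \left(-1\right) \frac{1}{-4}\right) = 4 \left(50 + 2 \left(-1\right) \left(- \frac{1}{4}\right)\right) = 4 \left(50 + \frac{1}{2}\right) = 4 \cdot \frac{101}{2} = 202$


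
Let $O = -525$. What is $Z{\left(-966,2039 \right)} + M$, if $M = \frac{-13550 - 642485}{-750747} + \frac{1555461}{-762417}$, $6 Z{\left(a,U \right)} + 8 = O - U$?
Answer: $- \frac{27336531948890}{63598030611} \approx -429.83$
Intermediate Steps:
$Z{\left(a,U \right)} = - \frac{533}{6} - \frac{U}{6}$ ($Z{\left(a,U \right)} = - \frac{4}{3} + \frac{-525 - U}{6} = - \frac{4}{3} - \left(\frac{175}{2} + \frac{U}{6}\right) = - \frac{533}{6} - \frac{U}{6}$)
$M = - \frac{74176160308}{63598030611}$ ($M = \left(-13550 - 642485\right) \left(- \frac{1}{750747}\right) + 1555461 \left(- \frac{1}{762417}\right) = \left(-656035\right) \left(- \frac{1}{750747}\right) - \frac{172829}{84713} = \frac{656035}{750747} - \frac{172829}{84713} = - \frac{74176160308}{63598030611} \approx -1.1663$)
$Z{\left(-966,2039 \right)} + M = \left(- \frac{533}{6} - \frac{2039}{6}\right) - \frac{74176160308}{63598030611} = - \frac{1286}{3} - \frac{74176160308}{63598030611} = - \frac{27336531948890}{63598030611}$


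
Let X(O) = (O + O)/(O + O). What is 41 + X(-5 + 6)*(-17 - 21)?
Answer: 3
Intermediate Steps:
X(O) = 1 (X(O) = (2*O)/((2*O)) = (2*O)*(1/(2*O)) = 1)
41 + X(-5 + 6)*(-17 - 21) = 41 + 1*(-17 - 21) = 41 + 1*(-38) = 41 - 38 = 3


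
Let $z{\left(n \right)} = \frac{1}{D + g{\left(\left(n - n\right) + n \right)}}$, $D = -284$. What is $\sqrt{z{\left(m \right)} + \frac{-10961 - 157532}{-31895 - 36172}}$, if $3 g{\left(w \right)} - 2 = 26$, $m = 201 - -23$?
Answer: $\frac{\sqrt{215988770349318}}{9347868} \approx 1.5722$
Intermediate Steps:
$m = 224$ ($m = 201 + 23 = 224$)
$g{\left(w \right)} = \frac{28}{3}$ ($g{\left(w \right)} = \frac{2}{3} + \frac{1}{3} \cdot 26 = \frac{2}{3} + \frac{26}{3} = \frac{28}{3}$)
$z{\left(n \right)} = - \frac{3}{824}$ ($z{\left(n \right)} = \frac{1}{-284 + \frac{28}{3}} = \frac{1}{- \frac{824}{3}} = - \frac{3}{824}$)
$\sqrt{z{\left(m \right)} + \frac{-10961 - 157532}{-31895 - 36172}} = \sqrt{- \frac{3}{824} + \frac{-10961 - 157532}{-31895 - 36172}} = \sqrt{- \frac{3}{824} - \frac{168493}{-68067}} = \sqrt{- \frac{3}{824} - - \frac{168493}{68067}} = \sqrt{- \frac{3}{824} + \frac{168493}{68067}} = \sqrt{\frac{138634031}{56087208}} = \frac{\sqrt{215988770349318}}{9347868}$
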